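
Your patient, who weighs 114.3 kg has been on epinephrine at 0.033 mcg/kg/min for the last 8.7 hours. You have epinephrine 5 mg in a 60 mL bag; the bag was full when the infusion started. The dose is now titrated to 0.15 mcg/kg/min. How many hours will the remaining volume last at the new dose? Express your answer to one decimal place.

2.9 hours

Initial rate:
Dose = 0.033 mcg/kg/min × 114.3 kg = 3.7719 mcg/min
3.7719 mcg/min × 60 min/hr = 226.314 mcg/hr
Concentration = 5 mg ÷ 60 mL = 0.08333333 mg/mL = 83.33333 mcg/mL
Rate = 226.314 mcg/hr ÷ 83.33333 mcg/mL = 2.715768 mL/hr
Volume infused so far = 2.715768 mL/hr × 8.7 hr = 23.62718 mL
Volume remaining = 60 − 23.62718 = 36.37282 mL
New rate:
Dose = 0.15 mcg/kg/min × 114.3 kg = 17.145 mcg/min
17.145 mcg/min × 60 min/hr = 1028.7 mcg/hr
Rate = 1028.7 mcg/hr ÷ 83.33333 mcg/mL = 12.3444 mL/hr
Time remaining = 36.37282 mL ÷ 12.3444 mL/hr = 2.946504 hr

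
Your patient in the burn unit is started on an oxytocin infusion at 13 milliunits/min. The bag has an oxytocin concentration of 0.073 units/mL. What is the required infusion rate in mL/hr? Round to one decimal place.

10.7 mL/hr

13 milliunits/min × 60 min/hr = 780 milliunits/hr
Concentration = 0.073 units/mL = 73 milliunits/mL
Rate = 780 milliunits/hr ÷ 73 milliunits/mL = 10.68493 mL/hr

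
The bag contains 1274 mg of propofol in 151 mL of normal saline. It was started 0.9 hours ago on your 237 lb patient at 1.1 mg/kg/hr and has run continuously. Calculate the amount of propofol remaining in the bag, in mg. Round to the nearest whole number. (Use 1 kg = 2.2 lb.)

1167 mg

Weight = 237 lb ÷ 2.2 lb/kg = 107.7273 kg
Dose = 1.1 mg/kg/hr × 107.7273 kg = 118.5 mg/hr
Concentration = 1274 mg ÷ 151 mL = 8.437086 mg/mL
Rate = 118.5 mg/hr ÷ 8.437086 mg/mL = 14.04513 mL/hr
Volume infused = 14.04513 mL/hr × 0.9 hr = 12.64062 mL
Volume remaining = 151 − 12.64062 = 138.3594 mL
Drug remaining = 138.3594 mL × 8.437086 mg/mL = 1167.35 mg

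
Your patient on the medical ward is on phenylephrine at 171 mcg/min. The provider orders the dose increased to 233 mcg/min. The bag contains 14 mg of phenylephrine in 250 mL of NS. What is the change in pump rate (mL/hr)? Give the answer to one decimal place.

66.4 mL/hr

At the current dose:
171 mcg/min × 60 min/hr = 10260 mcg/hr
Concentration = 14 mg ÷ 250 mL = 0.056 mg/mL = 56 mcg/mL
Rate = 10260 mcg/hr ÷ 56 mcg/mL = 183.2143 mL/hr
At the new dose:
233 mcg/min × 60 min/hr = 13980 mcg/hr
Rate = 13980 mcg/hr ÷ 56 mcg/mL = 249.6429 mL/hr
Change = 249.6429 − 183.2143 = 66.42857 mL/hr → 66.42857 mL/hr increase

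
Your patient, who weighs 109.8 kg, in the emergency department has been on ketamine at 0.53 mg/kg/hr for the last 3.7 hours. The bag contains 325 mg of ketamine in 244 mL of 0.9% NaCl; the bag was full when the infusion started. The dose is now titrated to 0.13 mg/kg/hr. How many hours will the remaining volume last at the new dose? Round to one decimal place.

7.7 hours

Initial rate:
Dose = 0.53 mg/kg/hr × 109.8 kg = 58.194 mg/hr
Concentration = 325 mg ÷ 244 mL = 1.331967 mg/mL
Rate = 58.194 mg/hr ÷ 1.331967 mg/mL = 43.69026 mL/hr
Volume infused so far = 43.69026 mL/hr × 3.7 hr = 161.654 mL
Volume remaining = 244 − 161.654 = 82.34602 mL
New rate:
Dose = 0.13 mg/kg/hr × 109.8 kg = 14.274 mg/hr
Rate = 14.274 mg/hr ÷ 1.331967 mg/mL = 10.71648 mL/hr
Time remaining = 82.34602 mL ÷ 10.71648 mL/hr = 7.684055 hr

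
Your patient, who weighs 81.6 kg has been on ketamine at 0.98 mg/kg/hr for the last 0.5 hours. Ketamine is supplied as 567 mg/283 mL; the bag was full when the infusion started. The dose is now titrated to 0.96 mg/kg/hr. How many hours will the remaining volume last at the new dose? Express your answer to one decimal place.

6.7 hours

Initial rate:
Dose = 0.98 mg/kg/hr × 81.6 kg = 79.968 mg/hr
Concentration = 567 mg ÷ 283 mL = 2.003534 mg/mL
Rate = 79.968 mg/hr ÷ 2.003534 mg/mL = 39.91348 mL/hr
Volume infused so far = 39.91348 mL/hr × 0.5 hr = 19.95674 mL
Volume remaining = 283 − 19.95674 = 263.0433 mL
New rate:
Dose = 0.96 mg/kg/hr × 81.6 kg = 78.336 mg/hr
Rate = 78.336 mg/hr ÷ 2.003534 mg/mL = 39.09892 mL/hr
Time remaining = 263.0433 mL ÷ 39.09892 mL/hr = 6.727635 hr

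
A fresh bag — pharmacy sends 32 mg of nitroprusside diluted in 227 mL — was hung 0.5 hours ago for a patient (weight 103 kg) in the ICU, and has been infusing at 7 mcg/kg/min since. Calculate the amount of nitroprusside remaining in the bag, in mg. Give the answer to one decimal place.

10.4 mg

Dose = 7 mcg/kg/min × 103 kg = 721 mcg/min
721 mcg/min × 60 min/hr = 43260 mcg/hr
Concentration = 32 mg ÷ 227 mL = 0.1409692 mg/mL = 140.9692 mcg/mL
Rate = 43260 mcg/hr ÷ 140.9692 mcg/mL = 306.8756 mL/hr
Volume infused = 306.8756 mL/hr × 0.5 hr = 153.4378 mL
Volume remaining = 227 − 153.4378 = 73.56219 mL
Drug remaining = 73.56219 mL × 140.9692 mcg/mL = 10370 mcg = 10.37 mg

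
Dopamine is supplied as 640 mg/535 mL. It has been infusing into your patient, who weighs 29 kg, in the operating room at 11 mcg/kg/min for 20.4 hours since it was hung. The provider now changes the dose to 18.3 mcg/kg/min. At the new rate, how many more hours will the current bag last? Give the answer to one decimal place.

7.8 hours

Initial rate:
Dose = 11 mcg/kg/min × 29 kg = 319 mcg/min
319 mcg/min × 60 min/hr = 19140 mcg/hr
Concentration = 640 mg ÷ 535 mL = 1.196262 mg/mL = 1196.262 mcg/mL
Rate = 19140 mcg/hr ÷ 1196.262 mcg/mL = 15.99984 mL/hr
Volume infused so far = 15.99984 mL/hr × 20.4 hr = 326.3968 mL
Volume remaining = 535 − 326.3968 = 208.6032 mL
New rate:
Dose = 18.3 mcg/kg/min × 29 kg = 530.7 mcg/min
530.7 mcg/min × 60 min/hr = 31842 mcg/hr
Rate = 31842 mcg/hr ÷ 1196.262 mcg/mL = 26.61792 mL/hr
Time remaining = 208.6032 mL ÷ 26.61792 mL/hr = 7.836945 hr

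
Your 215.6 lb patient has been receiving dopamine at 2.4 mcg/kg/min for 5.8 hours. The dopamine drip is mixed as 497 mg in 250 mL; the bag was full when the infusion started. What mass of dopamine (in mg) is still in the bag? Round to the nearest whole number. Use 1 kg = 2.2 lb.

415 mg

Weight = 215.6 lb ÷ 2.2 lb/kg = 98 kg
Dose = 2.4 mcg/kg/min × 98 kg = 235.2 mcg/min
235.2 mcg/min × 60 min/hr = 14112 mcg/hr
Concentration = 497 mg ÷ 250 mL = 1.988 mg/mL = 1988 mcg/mL
Rate = 14112 mcg/hr ÷ 1988 mcg/mL = 7.098592 mL/hr
Volume infused = 7.098592 mL/hr × 5.8 hr = 41.17183 mL
Volume remaining = 250 − 41.17183 = 208.8282 mL
Drug remaining = 208.8282 mL × 1988 mcg/mL = 415150.4 mcg = 415.1504 mg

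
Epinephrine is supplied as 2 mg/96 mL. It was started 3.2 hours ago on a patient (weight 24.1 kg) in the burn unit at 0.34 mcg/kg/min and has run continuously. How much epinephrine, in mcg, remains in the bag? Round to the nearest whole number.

427 mcg

Dose = 0.34 mcg/kg/min × 24.1 kg = 8.194 mcg/min
8.194 mcg/min × 60 min/hr = 491.64 mcg/hr
Concentration = 2 mg ÷ 96 mL = 0.02083333 mg/mL = 20.83333 mcg/mL
Rate = 491.64 mcg/hr ÷ 20.83333 mcg/mL = 23.59872 mL/hr
Volume infused = 23.59872 mL/hr × 3.2 hr = 75.5159 mL
Volume remaining = 96 − 75.5159 = 20.4841 mL
Drug remaining = 20.4841 mL × 20.83333 mcg/mL = 426.752 mcg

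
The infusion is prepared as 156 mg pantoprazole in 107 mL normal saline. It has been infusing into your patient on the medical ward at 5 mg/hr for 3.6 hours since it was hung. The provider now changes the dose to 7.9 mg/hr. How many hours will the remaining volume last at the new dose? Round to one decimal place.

17.5 hours

Initial rate:
Concentration = 156 mg ÷ 107 mL = 1.457944 mg/mL
Rate = 5 mg/hr ÷ 1.457944 mg/mL = 3.429487 mL/hr
Volume infused so far = 3.429487 mL/hr × 3.6 hr = 12.34615 mL
Volume remaining = 107 − 12.34615 = 94.65385 mL
New rate:
Rate = 7.9 mg/hr ÷ 1.457944 mg/mL = 5.41859 mL/hr
Time remaining = 94.65385 mL ÷ 5.41859 mL/hr = 17.46835 hr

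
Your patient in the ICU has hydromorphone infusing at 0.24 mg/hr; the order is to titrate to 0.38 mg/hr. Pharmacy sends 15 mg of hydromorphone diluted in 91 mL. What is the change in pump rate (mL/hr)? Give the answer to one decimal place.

At the current dose:
Concentration = 15 mg ÷ 91 mL = 0.1648352 mg/mL
Rate = 0.24 mg/hr ÷ 0.1648352 mg/mL = 1.456 mL/hr
At the new dose:
Rate = 0.38 mg/hr ÷ 0.1648352 mg/mL = 2.305333 mL/hr
Change = 2.305333 − 1.456 = 0.8493333 mL/hr → 0.8493333 mL/hr increase

0.8 mL/hr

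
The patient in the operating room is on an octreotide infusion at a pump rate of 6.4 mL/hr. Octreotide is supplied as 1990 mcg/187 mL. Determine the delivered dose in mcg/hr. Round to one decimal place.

68.1 mcg/hr

Concentration = 1990 mcg ÷ 187 mL = 10.64171 mcg/mL
Drug rate = 6.4 mL/hr × 10.64171 mcg/mL = 68.10695 mcg/hr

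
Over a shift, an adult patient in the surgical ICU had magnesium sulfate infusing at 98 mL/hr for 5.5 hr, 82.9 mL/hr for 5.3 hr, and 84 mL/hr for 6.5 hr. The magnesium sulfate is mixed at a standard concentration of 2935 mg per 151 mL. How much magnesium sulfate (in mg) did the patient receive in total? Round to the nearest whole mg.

29629 mg

Concentration = 2935 mg ÷ 151 mL = 19.43709 mg/mL
Stage 1: 98 mL/hr × 5.5 hr = 539 mL → 539 mL × 19.43709 mg/mL = 10476.59 mg
Stage 2: 82.9 mL/hr × 5.3 hr = 439.37 mL → 439.37 mL × 19.43709 mg/mL = 8540.073 mg
Stage 3: 84 mL/hr × 6.5 hr = 546 mL → 546 mL × 19.43709 mg/mL = 10612.65 mg
Total = 10476.59 + 8540.073 + 10612.65 = 29629.31 mg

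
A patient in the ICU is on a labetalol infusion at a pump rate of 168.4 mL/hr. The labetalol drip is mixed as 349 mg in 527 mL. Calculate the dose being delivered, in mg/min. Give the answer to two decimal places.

Concentration = 349 mg ÷ 527 mL = 0.6622391 mg/mL
Drug rate = 168.4 mL/hr × 0.6622391 mg/mL = 111.5211 mg/hr
111.5211 mg/hr ÷ 60 min/hr = 1.858684 mg/min

1.86 mg/min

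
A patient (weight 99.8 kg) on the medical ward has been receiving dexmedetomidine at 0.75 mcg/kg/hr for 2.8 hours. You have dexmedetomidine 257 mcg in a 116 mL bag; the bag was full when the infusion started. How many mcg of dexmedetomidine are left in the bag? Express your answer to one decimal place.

47.4 mcg

Dose = 0.75 mcg/kg/hr × 99.8 kg = 74.85 mcg/hr
Concentration = 257 mcg ÷ 116 mL = 2.215517 mcg/mL
Rate = 74.85 mcg/hr ÷ 2.215517 mcg/mL = 33.78444 mL/hr
Volume infused = 33.78444 mL/hr × 2.8 hr = 94.59642 mL
Volume remaining = 116 − 94.59642 = 21.40358 mL
Drug remaining = 21.40358 mL × 2.215517 mcg/mL = 47.42 mcg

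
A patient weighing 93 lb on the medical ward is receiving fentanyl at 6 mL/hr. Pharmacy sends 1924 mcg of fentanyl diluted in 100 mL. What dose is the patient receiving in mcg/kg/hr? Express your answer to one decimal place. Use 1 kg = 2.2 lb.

Weight = 93 lb ÷ 2.2 lb/kg = 42.27273 kg
Concentration = 1924 mcg ÷ 100 mL = 19.24 mcg/mL
Drug rate = 6 mL/hr × 19.24 mcg/mL = 115.44 mcg/hr
115.44 mcg/hr ÷ 42.27273 kg = 2.730839 mcg/kg/hr

2.7 mcg/kg/hr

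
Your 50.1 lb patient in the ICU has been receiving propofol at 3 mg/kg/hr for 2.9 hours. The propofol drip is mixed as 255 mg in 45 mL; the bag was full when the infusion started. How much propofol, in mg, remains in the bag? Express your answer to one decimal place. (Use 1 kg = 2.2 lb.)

56.9 mg

Weight = 50.1 lb ÷ 2.2 lb/kg = 22.77273 kg
Dose = 3 mg/kg/hr × 22.77273 kg = 68.31818 mg/hr
Concentration = 255 mg ÷ 45 mL = 5.666667 mg/mL
Rate = 68.31818 mg/hr ÷ 5.666667 mg/mL = 12.05615 mL/hr
Volume infused = 12.05615 mL/hr × 2.9 hr = 34.96283 mL
Volume remaining = 45 − 34.96283 = 10.03717 mL
Drug remaining = 10.03717 mL × 5.666667 mg/mL = 56.87727 mg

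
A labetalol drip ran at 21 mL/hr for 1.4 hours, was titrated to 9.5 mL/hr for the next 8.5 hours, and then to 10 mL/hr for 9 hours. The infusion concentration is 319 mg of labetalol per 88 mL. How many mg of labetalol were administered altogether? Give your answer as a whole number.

Concentration = 319 mg ÷ 88 mL = 3.625 mg/mL
Stage 1: 21 mL/hr × 1.4 hr = 29.4 mL → 29.4 mL × 3.625 mg/mL = 106.575 mg
Stage 2: 9.5 mL/hr × 8.5 hr = 80.75 mL → 80.75 mL × 3.625 mg/mL = 292.7188 mg
Stage 3: 10 mL/hr × 9 hr = 90 mL → 90 mL × 3.625 mg/mL = 326.25 mg
Total = 106.575 + 292.7188 + 326.25 = 725.5438 mg

726 mg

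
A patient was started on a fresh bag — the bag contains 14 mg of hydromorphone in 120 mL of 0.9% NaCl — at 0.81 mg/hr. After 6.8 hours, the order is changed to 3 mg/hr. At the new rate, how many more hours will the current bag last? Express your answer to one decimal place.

2.8 hours

Initial rate:
Concentration = 14 mg ÷ 120 mL = 0.1166667 mg/mL
Rate = 0.81 mg/hr ÷ 0.1166667 mg/mL = 6.942857 mL/hr
Volume infused so far = 6.942857 mL/hr × 6.8 hr = 47.21143 mL
Volume remaining = 120 − 47.21143 = 72.78857 mL
New rate:
Rate = 3 mg/hr ÷ 0.1166667 mg/mL = 25.71429 mL/hr
Time remaining = 72.78857 mL ÷ 25.71429 mL/hr = 2.830667 hr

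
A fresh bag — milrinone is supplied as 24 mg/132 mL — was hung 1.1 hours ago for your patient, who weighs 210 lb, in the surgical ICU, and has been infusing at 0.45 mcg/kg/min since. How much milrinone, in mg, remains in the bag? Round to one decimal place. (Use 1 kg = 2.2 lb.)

Weight = 210 lb ÷ 2.2 lb/kg = 95.45455 kg
Dose = 0.45 mcg/kg/min × 95.45455 kg = 42.95455 mcg/min
42.95455 mcg/min × 60 min/hr = 2577.273 mcg/hr
Concentration = 24 mg ÷ 132 mL = 0.1818182 mg/mL = 181.8182 mcg/mL
Rate = 2577.273 mcg/hr ÷ 181.8182 mcg/mL = 14.175 mL/hr
Volume infused = 14.175 mL/hr × 1.1 hr = 15.5925 mL
Volume remaining = 132 − 15.5925 = 116.4075 mL
Drug remaining = 116.4075 mL × 181.8182 mcg/mL = 21165 mcg = 21.165 mg

21.2 mg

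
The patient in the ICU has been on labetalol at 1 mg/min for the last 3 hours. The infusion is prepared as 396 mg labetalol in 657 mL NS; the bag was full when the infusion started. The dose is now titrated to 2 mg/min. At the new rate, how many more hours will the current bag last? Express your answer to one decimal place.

1.8 hours

Initial rate:
1 mg/min × 60 min/hr = 60 mg/hr
Concentration = 396 mg ÷ 657 mL = 0.6027397 mg/mL
Rate = 60 mg/hr ÷ 0.6027397 mg/mL = 99.54545 mL/hr
Volume infused so far = 99.54545 mL/hr × 3 hr = 298.6364 mL
Volume remaining = 657 − 298.6364 = 358.3636 mL
New rate:
2 mg/min × 60 min/hr = 120 mg/hr
Rate = 120 mg/hr ÷ 0.6027397 mg/mL = 199.0909 mL/hr
Time remaining = 358.3636 mL ÷ 199.0909 mL/hr = 1.8 hr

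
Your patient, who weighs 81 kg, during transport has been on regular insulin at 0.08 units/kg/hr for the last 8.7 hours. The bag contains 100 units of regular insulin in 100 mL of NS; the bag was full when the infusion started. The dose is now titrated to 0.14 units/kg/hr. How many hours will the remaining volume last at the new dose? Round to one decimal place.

3.8 hours

Initial rate:
Dose = 0.08 units/kg/hr × 81 kg = 6.48 units/hr
Concentration = 100 units ÷ 100 mL = 1 units/mL
Rate = 6.48 units/hr ÷ 1 units/mL = 6.48 mL/hr
Volume infused so far = 6.48 mL/hr × 8.7 hr = 56.376 mL
Volume remaining = 100 − 56.376 = 43.624 mL
New rate:
Dose = 0.14 units/kg/hr × 81 kg = 11.34 units/hr
Rate = 11.34 units/hr ÷ 1 units/mL = 11.34 mL/hr
Time remaining = 43.624 mL ÷ 11.34 mL/hr = 3.846914 hr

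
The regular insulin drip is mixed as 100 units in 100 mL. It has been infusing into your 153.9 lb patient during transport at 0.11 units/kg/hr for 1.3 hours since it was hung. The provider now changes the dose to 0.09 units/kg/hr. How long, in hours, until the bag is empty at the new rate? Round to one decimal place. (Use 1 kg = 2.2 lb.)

Initial rate:
Weight = 153.9 lb ÷ 2.2 lb/kg = 69.95455 kg
Dose = 0.11 units/kg/hr × 69.95455 kg = 7.695 units/hr
Concentration = 100 units ÷ 100 mL = 1 units/mL
Rate = 7.695 units/hr ÷ 1 units/mL = 7.695 mL/hr
Volume infused so far = 7.695 mL/hr × 1.3 hr = 10.0035 mL
Volume remaining = 100 − 10.0035 = 89.9965 mL
New rate:
Dose = 0.09 units/kg/hr × 69.95455 kg = 6.295909 units/hr
Rate = 6.295909 units/hr ÷ 1 units/mL = 6.295909 mL/hr
Time remaining = 89.9965 mL ÷ 6.295909 mL/hr = 14.29444 hr

14.3 hours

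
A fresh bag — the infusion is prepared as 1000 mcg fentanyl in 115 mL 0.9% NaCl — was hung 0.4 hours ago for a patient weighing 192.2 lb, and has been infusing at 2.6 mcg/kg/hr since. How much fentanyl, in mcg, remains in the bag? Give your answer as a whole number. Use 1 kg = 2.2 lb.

Weight = 192.2 lb ÷ 2.2 lb/kg = 87.36364 kg
Dose = 2.6 mcg/kg/hr × 87.36364 kg = 227.1455 mcg/hr
Concentration = 1000 mcg ÷ 115 mL = 8.695652 mcg/mL
Rate = 227.1455 mcg/hr ÷ 8.695652 mcg/mL = 26.12173 mL/hr
Volume infused = 26.12173 mL/hr × 0.4 hr = 10.44869 mL
Volume remaining = 115 − 10.44869 = 104.5513 mL
Drug remaining = 104.5513 mL × 8.695652 mcg/mL = 909.1418 mcg

909 mcg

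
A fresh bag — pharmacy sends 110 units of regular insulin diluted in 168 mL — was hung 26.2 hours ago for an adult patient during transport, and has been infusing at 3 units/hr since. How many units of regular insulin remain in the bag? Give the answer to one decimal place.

Concentration = 110 units ÷ 168 mL = 0.6547619 units/mL
Rate = 3 units/hr ÷ 0.6547619 units/mL = 4.581818 mL/hr
Volume infused = 4.581818 mL/hr × 26.2 hr = 120.0436 mL
Volume remaining = 168 − 120.0436 = 47.95636 mL
Drug remaining = 47.95636 mL × 0.6547619 units/mL = 31.4 units

31.4 units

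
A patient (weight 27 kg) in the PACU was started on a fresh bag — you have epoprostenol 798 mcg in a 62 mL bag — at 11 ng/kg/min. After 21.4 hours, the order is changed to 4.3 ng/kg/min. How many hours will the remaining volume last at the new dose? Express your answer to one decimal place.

Initial rate:
Dose = 11 ng/kg/min × 27 kg = 297 ng/min
297 ng/min × 60 min/hr = 17820 ng/hr
Concentration = 798 mcg ÷ 62 mL = 12.87097 mcg/mL = 12870.97 ng/mL
Rate = 17820 ng/hr ÷ 12870.97 ng/mL = 1.384511 mL/hr
Volume infused so far = 1.384511 mL/hr × 21.4 hr = 29.62854 mL
Volume remaining = 62 − 29.62854 = 32.37146 mL
New rate:
Dose = 4.3 ng/kg/min × 27 kg = 116.1 ng/min
116.1 ng/min × 60 min/hr = 6966 ng/hr
Rate = 6966 ng/hr ÷ 12870.97 ng/mL = 0.541218 mL/hr
Time remaining = 32.37146 mL ÷ 0.541218 mL/hr = 59.81223 hr

59.8 hours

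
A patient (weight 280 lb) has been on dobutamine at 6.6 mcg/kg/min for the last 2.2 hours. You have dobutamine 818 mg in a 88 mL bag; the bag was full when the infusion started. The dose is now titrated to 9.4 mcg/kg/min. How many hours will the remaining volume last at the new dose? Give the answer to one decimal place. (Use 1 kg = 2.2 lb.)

Initial rate:
Weight = 280 lb ÷ 2.2 lb/kg = 127.2727 kg
Dose = 6.6 mcg/kg/min × 127.2727 kg = 840 mcg/min
840 mcg/min × 60 min/hr = 50400 mcg/hr
Concentration = 818 mg ÷ 88 mL = 9.295455 mg/mL = 9295.455 mcg/mL
Rate = 50400 mcg/hr ÷ 9295.455 mcg/mL = 5.422005 mL/hr
Volume infused so far = 5.422005 mL/hr × 2.2 hr = 11.92841 mL
Volume remaining = 88 − 11.92841 = 76.07159 mL
New rate:
Dose = 9.4 mcg/kg/min × 127.2727 kg = 1196.364 mcg/min
1196.364 mcg/min × 60 min/hr = 71781.82 mcg/hr
Rate = 71781.82 mcg/hr ÷ 9295.455 mcg/mL = 7.722249 mL/hr
Time remaining = 76.07159 mL ÷ 7.722249 mL/hr = 9.850963 hr

9.9 hours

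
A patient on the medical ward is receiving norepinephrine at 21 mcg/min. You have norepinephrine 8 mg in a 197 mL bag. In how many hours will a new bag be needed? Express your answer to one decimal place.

21 mcg/min × 60 min/hr = 1260 mcg/hr
Concentration = 8 mg ÷ 197 mL = 0.04060914 mg/mL = 40.60914 mcg/mL
Rate = 1260 mcg/hr ÷ 40.60914 mcg/mL = 31.0275 mL/hr
Duration = 197 mL ÷ 31.0275 mL/hr = 6.349206 hr

6.3 hours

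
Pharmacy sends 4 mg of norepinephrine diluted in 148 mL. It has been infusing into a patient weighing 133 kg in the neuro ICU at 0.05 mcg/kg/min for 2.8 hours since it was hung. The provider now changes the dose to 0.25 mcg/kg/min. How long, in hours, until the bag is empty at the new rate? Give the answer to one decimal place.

Initial rate:
Dose = 0.05 mcg/kg/min × 133 kg = 6.65 mcg/min
6.65 mcg/min × 60 min/hr = 399 mcg/hr
Concentration = 4 mg ÷ 148 mL = 0.02702703 mg/mL = 27.02703 mcg/mL
Rate = 399 mcg/hr ÷ 27.02703 mcg/mL = 14.763 mL/hr
Volume infused so far = 14.763 mL/hr × 2.8 hr = 41.3364 mL
Volume remaining = 148 − 41.3364 = 106.6636 mL
New rate:
Dose = 0.25 mcg/kg/min × 133 kg = 33.25 mcg/min
33.25 mcg/min × 60 min/hr = 1995 mcg/hr
Rate = 1995 mcg/hr ÷ 27.02703 mcg/mL = 73.815 mL/hr
Time remaining = 106.6636 mL ÷ 73.815 mL/hr = 1.445013 hr

1.4 hours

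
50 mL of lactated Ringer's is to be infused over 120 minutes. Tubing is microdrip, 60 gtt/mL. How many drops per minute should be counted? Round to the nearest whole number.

25 gtt/min

50 mL ÷ (120 min) = 0.4166667 mL/min
0.4166667 mL/min × 60 gtt/mL = 25 gtt/min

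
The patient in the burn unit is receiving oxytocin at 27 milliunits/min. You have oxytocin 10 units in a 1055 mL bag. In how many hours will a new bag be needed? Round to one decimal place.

27 milliunits/min × 60 min/hr = 1620 milliunits/hr
Concentration = 10 units ÷ 1055 mL = 0.009478673 units/mL = 9.478673 milliunits/mL
Rate = 1620 milliunits/hr ÷ 9.478673 milliunits/mL = 170.91 mL/hr
Duration = 1055 mL ÷ 170.91 mL/hr = 6.17284 hr

6.2 hours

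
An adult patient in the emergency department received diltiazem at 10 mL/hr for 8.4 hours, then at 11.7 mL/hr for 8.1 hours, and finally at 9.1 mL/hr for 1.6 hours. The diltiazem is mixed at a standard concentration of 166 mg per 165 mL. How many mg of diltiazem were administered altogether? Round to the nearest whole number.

Concentration = 166 mg ÷ 165 mL = 1.006061 mg/mL
Stage 1: 10 mL/hr × 8.4 hr = 84 mL → 84 mL × 1.006061 mg/mL = 84.50909 mg
Stage 2: 11.7 mL/hr × 8.1 hr = 94.77 mL → 94.77 mL × 1.006061 mg/mL = 95.34436 mg
Stage 3: 9.1 mL/hr × 1.6 hr = 14.56 mL → 14.56 mL × 1.006061 mg/mL = 14.64824 mg
Total = 84.50909 + 95.34436 + 14.64824 = 194.5017 mg

195 mg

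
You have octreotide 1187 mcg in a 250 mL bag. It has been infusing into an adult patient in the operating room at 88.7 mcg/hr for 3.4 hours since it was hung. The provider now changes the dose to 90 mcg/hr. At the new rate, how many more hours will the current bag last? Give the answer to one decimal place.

Initial rate:
Concentration = 1187 mcg ÷ 250 mL = 4.748 mcg/mL
Rate = 88.7 mcg/hr ÷ 4.748 mcg/mL = 18.68155 mL/hr
Volume infused so far = 18.68155 mL/hr × 3.4 hr = 63.51727 mL
Volume remaining = 250 − 63.51727 = 186.4827 mL
New rate:
Rate = 90 mcg/hr ÷ 4.748 mcg/mL = 18.95535 mL/hr
Time remaining = 186.4827 mL ÷ 18.95535 mL/hr = 9.838 hr

9.8 hours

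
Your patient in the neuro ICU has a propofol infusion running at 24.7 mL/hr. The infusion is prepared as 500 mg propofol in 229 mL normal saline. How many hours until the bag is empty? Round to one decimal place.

Duration = 229 mL ÷ 24.7 mL/hr = 9.271255 hr

9.3 hours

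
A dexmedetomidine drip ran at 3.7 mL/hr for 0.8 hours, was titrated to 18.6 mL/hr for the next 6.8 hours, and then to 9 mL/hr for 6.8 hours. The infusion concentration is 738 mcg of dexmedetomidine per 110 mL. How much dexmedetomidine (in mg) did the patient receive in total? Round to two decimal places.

1.28 mg

Concentration = 738 mcg ÷ 110 mL = 6.709091 mcg/mL
Stage 1: 3.7 mL/hr × 0.8 hr = 2.96 mL → 2.96 mL × 6.709091 mcg/mL = 19.85891 mcg
Stage 2: 18.6 mL/hr × 6.8 hr = 126.48 mL → 126.48 mL × 6.709091 mcg/mL = 848.5658 mcg
Stage 3: 9 mL/hr × 6.8 hr = 61.2 mL → 61.2 mL × 6.709091 mcg/mL = 410.5964 mcg
Total = 19.85891 + 848.5658 + 410.5964 = 1279.021 mcg = 1.279021 mg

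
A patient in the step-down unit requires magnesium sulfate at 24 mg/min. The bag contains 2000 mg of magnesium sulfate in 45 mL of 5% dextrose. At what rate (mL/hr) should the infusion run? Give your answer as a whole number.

32 mL/hr

24 mg/min × 60 min/hr = 1440 mg/hr
Concentration = 2000 mg ÷ 45 mL = 44.44444 mg/mL
Rate = 1440 mg/hr ÷ 44.44444 mg/mL = 32.4 mL/hr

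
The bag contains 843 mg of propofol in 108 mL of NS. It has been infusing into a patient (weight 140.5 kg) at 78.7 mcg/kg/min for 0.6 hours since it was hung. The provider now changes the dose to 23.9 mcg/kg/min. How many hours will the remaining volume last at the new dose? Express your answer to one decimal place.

2.2 hours

Initial rate:
Dose = 78.7 mcg/kg/min × 140.5 kg = 11057.35 mcg/min
11057.35 mcg/min × 60 min/hr = 663441 mcg/hr
Concentration = 843 mg ÷ 108 mL = 7.805556 mg/mL = 7805.556 mcg/mL
Rate = 663441 mcg/hr ÷ 7805.556 mcg/mL = 84.996 mL/hr
Volume infused so far = 84.996 mL/hr × 0.6 hr = 50.9976 mL
Volume remaining = 108 − 50.9976 = 57.0024 mL
New rate:
Dose = 23.9 mcg/kg/min × 140.5 kg = 3357.95 mcg/min
3357.95 mcg/min × 60 min/hr = 201477 mcg/hr
Rate = 201477 mcg/hr ÷ 7805.556 mcg/mL = 25.812 mL/hr
Time remaining = 57.0024 mL ÷ 25.812 mL/hr = 2.208368 hr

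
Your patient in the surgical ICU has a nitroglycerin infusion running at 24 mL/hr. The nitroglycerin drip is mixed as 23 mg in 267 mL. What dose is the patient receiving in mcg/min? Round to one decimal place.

Concentration = 23 mg ÷ 267 mL = 0.08614232 mg/mL = 86.14232 mcg/mL
Drug rate = 24 mL/hr × 86.14232 mcg/mL = 2067.416 mcg/hr
2067.416 mcg/hr ÷ 60 min/hr = 34.45693 mcg/min

34.5 mcg/min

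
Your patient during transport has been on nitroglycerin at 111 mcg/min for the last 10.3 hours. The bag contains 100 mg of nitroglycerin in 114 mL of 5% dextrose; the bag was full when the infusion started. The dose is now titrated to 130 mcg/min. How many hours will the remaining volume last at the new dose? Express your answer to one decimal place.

Initial rate:
111 mcg/min × 60 min/hr = 6660 mcg/hr
Concentration = 100 mg ÷ 114 mL = 0.877193 mg/mL = 877.193 mcg/mL
Rate = 6660 mcg/hr ÷ 877.193 mcg/mL = 7.5924 mL/hr
Volume infused so far = 7.5924 mL/hr × 10.3 hr = 78.20172 mL
Volume remaining = 114 − 78.20172 = 35.79828 mL
New rate:
130 mcg/min × 60 min/hr = 7800 mcg/hr
Rate = 7800 mcg/hr ÷ 877.193 mcg/mL = 8.892 mL/hr
Time remaining = 35.79828 mL ÷ 8.892 mL/hr = 4.025897 hr

4.0 hours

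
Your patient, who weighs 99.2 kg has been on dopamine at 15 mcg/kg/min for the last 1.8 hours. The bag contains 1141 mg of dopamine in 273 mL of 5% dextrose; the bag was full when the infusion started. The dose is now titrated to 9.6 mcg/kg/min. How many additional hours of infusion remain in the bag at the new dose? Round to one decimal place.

17.2 hours

Initial rate:
Dose = 15 mcg/kg/min × 99.2 kg = 1488 mcg/min
1488 mcg/min × 60 min/hr = 89280 mcg/hr
Concentration = 1141 mg ÷ 273 mL = 4.179487 mg/mL = 4179.487 mcg/mL
Rate = 89280 mcg/hr ÷ 4179.487 mcg/mL = 21.36147 mL/hr
Volume infused so far = 21.36147 mL/hr × 1.8 hr = 38.45065 mL
Volume remaining = 273 − 38.45065 = 234.5493 mL
New rate:
Dose = 9.6 mcg/kg/min × 99.2 kg = 952.32 mcg/min
952.32 mcg/min × 60 min/hr = 57139.2 mcg/hr
Rate = 57139.2 mcg/hr ÷ 4179.487 mcg/mL = 13.67134 mL/hr
Time remaining = 234.5493 mL ÷ 13.67134 mL/hr = 17.15628 hr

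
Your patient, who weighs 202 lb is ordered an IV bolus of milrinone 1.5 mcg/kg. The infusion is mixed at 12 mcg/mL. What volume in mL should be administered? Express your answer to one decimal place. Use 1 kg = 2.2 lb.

11.5 mL

Weight = 202 lb ÷ 2.2 lb/kg = 91.81818 kg
Dose = 1.5 mcg/kg × 91.81818 kg = 137.7273 mcg
Volume = 137.7273 mcg ÷ 12 mcg/mL = 11.47727 mL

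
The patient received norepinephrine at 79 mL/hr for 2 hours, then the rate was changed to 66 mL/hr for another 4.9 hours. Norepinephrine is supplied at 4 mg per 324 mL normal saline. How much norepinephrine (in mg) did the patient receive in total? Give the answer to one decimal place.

Concentration = 4 mg ÷ 324 mL = 0.01234568 mg/mL
Stage 1: 79 mL/hr × 2 hr = 158 mL → 158 mL × 0.01234568 mg/mL = 1.950617 mg
Stage 2: 66 mL/hr × 4.9 hr = 323.4 mL → 323.4 mL × 0.01234568 mg/mL = 3.992593 mg
Total = 1.950617 + 3.992593 = 5.94321 mg

5.9 mg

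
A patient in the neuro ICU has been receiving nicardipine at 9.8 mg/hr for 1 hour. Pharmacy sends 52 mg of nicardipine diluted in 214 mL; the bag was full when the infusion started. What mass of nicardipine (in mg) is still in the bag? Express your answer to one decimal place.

42.2 mg

Concentration = 52 mg ÷ 214 mL = 0.2429907 mg/mL
Rate = 9.8 mg/hr ÷ 0.2429907 mg/mL = 40.33077 mL/hr
Volume infused = 40.33077 mL/hr × 1 hr = 40.33077 mL
Volume remaining = 214 − 40.33077 = 173.6692 mL
Drug remaining = 173.6692 mL × 0.2429907 mg/mL = 42.2 mg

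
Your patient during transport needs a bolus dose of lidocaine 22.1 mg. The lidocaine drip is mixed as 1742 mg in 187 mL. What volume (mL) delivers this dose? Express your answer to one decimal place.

Concentration = 1742 mg ÷ 187 mL = 9.315508 mg/mL
Volume = 22.1 mg ÷ 9.315508 mg/mL = 2.372388 mL

2.4 mL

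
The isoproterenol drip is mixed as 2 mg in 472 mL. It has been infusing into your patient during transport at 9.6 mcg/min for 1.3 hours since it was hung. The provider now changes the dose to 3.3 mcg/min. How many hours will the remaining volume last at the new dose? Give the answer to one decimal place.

6.3 hours

Initial rate:
9.6 mcg/min × 60 min/hr = 576 mcg/hr
Concentration = 2 mg ÷ 472 mL = 0.004237288 mg/mL = 4.237288 mcg/mL
Rate = 576 mcg/hr ÷ 4.237288 mcg/mL = 135.936 mL/hr
Volume infused so far = 135.936 mL/hr × 1.3 hr = 176.7168 mL
Volume remaining = 472 − 176.7168 = 295.2832 mL
New rate:
3.3 mcg/min × 60 min/hr = 198 mcg/hr
Rate = 198 mcg/hr ÷ 4.237288 mcg/mL = 46.728 mL/hr
Time remaining = 295.2832 mL ÷ 46.728 mL/hr = 6.319192 hr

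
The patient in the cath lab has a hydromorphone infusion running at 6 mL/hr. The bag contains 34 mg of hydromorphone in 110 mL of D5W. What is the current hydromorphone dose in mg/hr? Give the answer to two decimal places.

Concentration = 34 mg ÷ 110 mL = 0.3090909 mg/mL
Drug rate = 6 mL/hr × 0.3090909 mg/mL = 1.854545 mg/hr

1.85 mg/hr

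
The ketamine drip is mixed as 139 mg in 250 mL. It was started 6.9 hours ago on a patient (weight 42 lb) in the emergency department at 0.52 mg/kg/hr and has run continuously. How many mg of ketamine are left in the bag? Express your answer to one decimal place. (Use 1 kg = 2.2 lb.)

Weight = 42 lb ÷ 2.2 lb/kg = 19.09091 kg
Dose = 0.52 mg/kg/hr × 19.09091 kg = 9.927273 mg/hr
Concentration = 139 mg ÷ 250 mL = 0.556 mg/mL
Rate = 9.927273 mg/hr ÷ 0.556 mg/mL = 17.85481 mL/hr
Volume infused = 17.85481 mL/hr × 6.9 hr = 123.1982 mL
Volume remaining = 250 − 123.1982 = 126.8018 mL
Drug remaining = 126.8018 mL × 0.556 mg/mL = 70.50182 mg

70.5 mg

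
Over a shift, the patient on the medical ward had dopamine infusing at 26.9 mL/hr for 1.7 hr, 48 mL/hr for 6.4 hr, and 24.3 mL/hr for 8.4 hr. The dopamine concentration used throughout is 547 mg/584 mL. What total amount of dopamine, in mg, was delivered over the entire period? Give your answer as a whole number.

522 mg

Concentration = 547 mg ÷ 584 mL = 0.9366438 mg/mL
Stage 1: 26.9 mL/hr × 1.7 hr = 45.73 mL → 45.73 mL × 0.9366438 mg/mL = 42.83272 mg
Stage 2: 48 mL/hr × 6.4 hr = 307.2 mL → 307.2 mL × 0.9366438 mg/mL = 287.737 mg
Stage 3: 24.3 mL/hr × 8.4 hr = 204.12 mL → 204.12 mL × 0.9366438 mg/mL = 191.1877 mg
Total = 42.83272 + 287.737 + 191.1877 = 521.7574 mg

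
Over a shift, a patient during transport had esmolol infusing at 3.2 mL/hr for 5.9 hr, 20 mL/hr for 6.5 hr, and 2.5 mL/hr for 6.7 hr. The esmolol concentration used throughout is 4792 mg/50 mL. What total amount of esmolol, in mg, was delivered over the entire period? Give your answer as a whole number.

15874 mg

Concentration = 4792 mg ÷ 50 mL = 95.84 mg/mL
Stage 1: 3.2 mL/hr × 5.9 hr = 18.88 mL → 18.88 mL × 95.84 mg/mL = 1809.459 mg
Stage 2: 20 mL/hr × 6.5 hr = 130 mL → 130 mL × 95.84 mg/mL = 12459.2 mg
Stage 3: 2.5 mL/hr × 6.7 hr = 16.75 mL → 16.75 mL × 95.84 mg/mL = 1605.32 mg
Total = 1809.459 + 12459.2 + 1605.32 = 15873.98 mg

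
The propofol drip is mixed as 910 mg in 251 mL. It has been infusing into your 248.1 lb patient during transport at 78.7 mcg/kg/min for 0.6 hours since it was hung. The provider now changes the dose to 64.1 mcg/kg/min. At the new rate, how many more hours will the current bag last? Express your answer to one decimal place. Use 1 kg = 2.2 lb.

1.4 hours

Initial rate:
Weight = 248.1 lb ÷ 2.2 lb/kg = 112.7727 kg
Dose = 78.7 mcg/kg/min × 112.7727 kg = 8875.214 mcg/min
8875.214 mcg/min × 60 min/hr = 532512.8 mcg/hr
Concentration = 910 mg ÷ 251 mL = 3.625498 mg/mL = 3625.498 mcg/mL
Rate = 532512.8 mcg/hr ÷ 3625.498 mcg/mL = 146.8799 mL/hr
Volume infused so far = 146.8799 mL/hr × 0.6 hr = 88.12795 mL
Volume remaining = 251 − 88.12795 = 162.8721 mL
New rate:
Dose = 64.1 mcg/kg/min × 112.7727 kg = 7228.732 mcg/min
7228.732 mcg/min × 60 min/hr = 433723.9 mcg/hr
Rate = 433723.9 mcg/hr ÷ 3625.498 mcg/mL = 119.6315 mL/hr
Time remaining = 162.8721 mL ÷ 119.6315 mL/hr = 1.361447 hr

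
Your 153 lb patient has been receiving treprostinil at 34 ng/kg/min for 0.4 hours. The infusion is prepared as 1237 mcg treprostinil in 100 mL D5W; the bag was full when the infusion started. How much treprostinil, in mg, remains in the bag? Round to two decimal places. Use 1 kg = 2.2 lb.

Weight = 153 lb ÷ 2.2 lb/kg = 69.54545 kg
Dose = 34 ng/kg/min × 69.54545 kg = 2364.545 ng/min
2364.545 ng/min × 60 min/hr = 141872.7 ng/hr
Concentration = 1237 mcg ÷ 100 mL = 12.37 mcg/mL = 12370 ng/mL
Rate = 141872.7 ng/hr ÷ 12370 ng/mL = 11.4691 mL/hr
Volume infused = 11.4691 mL/hr × 0.4 hr = 4.587639 mL
Volume remaining = 100 − 4.587639 = 95.41236 mL
Drug remaining = 95.41236 mL × 12370 ng/mL = 1180251 ng = 1.180251 mg

1.18 mg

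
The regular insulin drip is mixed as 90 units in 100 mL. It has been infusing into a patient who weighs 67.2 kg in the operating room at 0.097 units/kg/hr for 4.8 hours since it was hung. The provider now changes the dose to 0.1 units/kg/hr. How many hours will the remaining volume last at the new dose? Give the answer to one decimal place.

8.7 hours

Initial rate:
Dose = 0.097 units/kg/hr × 67.2 kg = 6.5184 units/hr
Concentration = 90 units ÷ 100 mL = 0.9 units/mL
Rate = 6.5184 units/hr ÷ 0.9 units/mL = 7.242667 mL/hr
Volume infused so far = 7.242667 mL/hr × 4.8 hr = 34.7648 mL
Volume remaining = 100 − 34.7648 = 65.2352 mL
New rate:
Dose = 0.1 units/kg/hr × 67.2 kg = 6.72 units/hr
Rate = 6.72 units/hr ÷ 0.9 units/mL = 7.466667 mL/hr
Time remaining = 65.2352 mL ÷ 7.466667 mL/hr = 8.736857 hr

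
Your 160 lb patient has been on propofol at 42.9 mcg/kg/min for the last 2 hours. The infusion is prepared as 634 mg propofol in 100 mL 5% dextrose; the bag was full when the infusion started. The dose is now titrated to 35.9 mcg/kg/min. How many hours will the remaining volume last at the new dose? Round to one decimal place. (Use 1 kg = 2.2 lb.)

Initial rate:
Weight = 160 lb ÷ 2.2 lb/kg = 72.72727 kg
Dose = 42.9 mcg/kg/min × 72.72727 kg = 3120 mcg/min
3120 mcg/min × 60 min/hr = 187200 mcg/hr
Concentration = 634 mg ÷ 100 mL = 6.34 mg/mL = 6340 mcg/mL
Rate = 187200 mcg/hr ÷ 6340 mcg/mL = 29.52681 mL/hr
Volume infused so far = 29.52681 mL/hr × 2 hr = 59.05363 mL
Volume remaining = 100 − 59.05363 = 40.94637 mL
New rate:
Dose = 35.9 mcg/kg/min × 72.72727 kg = 2610.909 mcg/min
2610.909 mcg/min × 60 min/hr = 156654.5 mcg/hr
Rate = 156654.5 mcg/hr ÷ 6340 mcg/mL = 24.70892 mL/hr
Time remaining = 40.94637 mL ÷ 24.70892 mL/hr = 1.657149 hr

1.7 hours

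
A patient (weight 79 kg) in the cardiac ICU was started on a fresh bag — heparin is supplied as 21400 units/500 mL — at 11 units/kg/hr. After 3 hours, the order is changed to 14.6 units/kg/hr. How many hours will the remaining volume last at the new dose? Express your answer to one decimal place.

Initial rate:
Dose = 11 units/kg/hr × 79 kg = 869 units/hr
Concentration = 21400 units ÷ 500 mL = 42.8 units/mL
Rate = 869 units/hr ÷ 42.8 units/mL = 20.30374 mL/hr
Volume infused so far = 20.30374 mL/hr × 3 hr = 60.91121 mL
Volume remaining = 500 − 60.91121 = 439.0888 mL
New rate:
Dose = 14.6 units/kg/hr × 79 kg = 1153.4 units/hr
Rate = 1153.4 units/hr ÷ 42.8 units/mL = 26.9486 mL/hr
Time remaining = 439.0888 mL ÷ 26.9486 mL/hr = 16.29357 hr

16.3 hours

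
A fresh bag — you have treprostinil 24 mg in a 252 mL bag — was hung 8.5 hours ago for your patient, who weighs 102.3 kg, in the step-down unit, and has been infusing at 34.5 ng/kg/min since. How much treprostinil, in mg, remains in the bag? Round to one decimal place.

22.2 mg

Dose = 34.5 ng/kg/min × 102.3 kg = 3529.35 ng/min
3529.35 ng/min × 60 min/hr = 211761 ng/hr
Concentration = 24 mg ÷ 252 mL = 0.0952381 mg/mL = 95238.1 ng/mL
Rate = 211761 ng/hr ÷ 95238.1 ng/mL = 2.223491 mL/hr
Volume infused = 2.223491 mL/hr × 8.5 hr = 18.89967 mL
Volume remaining = 252 − 18.89967 = 233.1003 mL
Drug remaining = 233.1003 mL × 95238.1 ng/mL = 22200032 ng = 22.20003 mg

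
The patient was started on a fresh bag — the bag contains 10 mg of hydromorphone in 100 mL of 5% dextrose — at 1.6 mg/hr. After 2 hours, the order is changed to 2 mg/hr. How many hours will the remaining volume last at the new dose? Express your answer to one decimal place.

Initial rate:
Concentration = 10 mg ÷ 100 mL = 0.1 mg/mL
Rate = 1.6 mg/hr ÷ 0.1 mg/mL = 16 mL/hr
Volume infused so far = 16 mL/hr × 2 hr = 32 mL
Volume remaining = 100 − 32 = 68 mL
New rate:
Rate = 2 mg/hr ÷ 0.1 mg/mL = 20 mL/hr
Time remaining = 68 mL ÷ 20 mL/hr = 3.4 hr

3.4 hours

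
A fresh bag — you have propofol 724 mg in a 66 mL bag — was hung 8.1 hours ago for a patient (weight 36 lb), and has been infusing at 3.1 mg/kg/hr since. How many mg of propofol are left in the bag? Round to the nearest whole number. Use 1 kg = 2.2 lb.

Weight = 36 lb ÷ 2.2 lb/kg = 16.36364 kg
Dose = 3.1 mg/kg/hr × 16.36364 kg = 50.72727 mg/hr
Concentration = 724 mg ÷ 66 mL = 10.9697 mg/mL
Rate = 50.72727 mg/hr ÷ 10.9697 mg/mL = 4.624309 mL/hr
Volume infused = 4.624309 mL/hr × 8.1 hr = 37.45691 mL
Volume remaining = 66 − 37.45691 = 28.54309 mL
Drug remaining = 28.54309 mL × 10.9697 mg/mL = 313.1091 mg

313 mg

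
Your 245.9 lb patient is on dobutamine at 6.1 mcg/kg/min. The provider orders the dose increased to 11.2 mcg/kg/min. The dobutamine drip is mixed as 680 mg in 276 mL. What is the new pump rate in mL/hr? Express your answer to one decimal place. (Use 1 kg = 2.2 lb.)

Weight = 245.9 lb ÷ 2.2 lb/kg = 111.7727 kg
Dose = 11.2 mcg/kg/min × 111.7727 kg = 1251.855 mcg/min
1251.855 mcg/min × 60 min/hr = 75111.27 mcg/hr
Concentration = 680 mg ÷ 276 mL = 2.463768 mg/mL = 2463.768 mcg/mL
Rate = 75111.27 mcg/hr ÷ 2463.768 mcg/mL = 30.48634 mL/hr

30.5 mL/hr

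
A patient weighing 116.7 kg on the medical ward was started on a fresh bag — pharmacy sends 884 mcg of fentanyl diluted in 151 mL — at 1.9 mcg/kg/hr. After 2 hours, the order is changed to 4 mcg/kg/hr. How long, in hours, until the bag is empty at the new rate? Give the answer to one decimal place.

Initial rate:
Dose = 1.9 mcg/kg/hr × 116.7 kg = 221.73 mcg/hr
Concentration = 884 mcg ÷ 151 mL = 5.854305 mcg/mL
Rate = 221.73 mcg/hr ÷ 5.854305 mcg/mL = 37.87469 mL/hr
Volume infused so far = 37.87469 mL/hr × 2 hr = 75.74939 mL
Volume remaining = 151 − 75.74939 = 75.25061 mL
New rate:
Dose = 4 mcg/kg/hr × 116.7 kg = 466.8 mcg/hr
Rate = 466.8 mcg/hr ÷ 5.854305 mcg/mL = 79.7362 mL/hr
Time remaining = 75.25061 mL ÷ 79.7362 mL/hr = 0.9437446 hr

0.9 hours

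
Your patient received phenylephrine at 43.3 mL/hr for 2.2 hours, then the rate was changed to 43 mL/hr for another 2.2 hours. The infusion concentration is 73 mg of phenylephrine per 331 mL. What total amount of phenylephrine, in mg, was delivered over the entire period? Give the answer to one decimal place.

Concentration = 73 mg ÷ 331 mL = 0.2205438 mg/mL
Stage 1: 43.3 mL/hr × 2.2 hr = 95.26 mL → 95.26 mL × 0.2205438 mg/mL = 21.009 mg
Stage 2: 43 mL/hr × 2.2 hr = 94.6 mL → 94.6 mL × 0.2205438 mg/mL = 20.86344 mg
Total = 21.009 + 20.86344 = 41.87245 mg

41.9 mg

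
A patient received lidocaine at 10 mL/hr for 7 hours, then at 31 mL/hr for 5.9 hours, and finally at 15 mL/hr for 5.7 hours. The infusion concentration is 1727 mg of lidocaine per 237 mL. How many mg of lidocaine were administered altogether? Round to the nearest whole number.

2466 mg

Concentration = 1727 mg ÷ 237 mL = 7.28692 mg/mL
Stage 1: 10 mL/hr × 7 hr = 70 mL → 70 mL × 7.28692 mg/mL = 510.0844 mg
Stage 2: 31 mL/hr × 5.9 hr = 182.9 mL → 182.9 mL × 7.28692 mg/mL = 1332.778 mg
Stage 3: 15 mL/hr × 5.7 hr = 85.5 mL → 85.5 mL × 7.28692 mg/mL = 623.0316 mg
Total = 510.0844 + 1332.778 + 623.0316 = 2465.894 mg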